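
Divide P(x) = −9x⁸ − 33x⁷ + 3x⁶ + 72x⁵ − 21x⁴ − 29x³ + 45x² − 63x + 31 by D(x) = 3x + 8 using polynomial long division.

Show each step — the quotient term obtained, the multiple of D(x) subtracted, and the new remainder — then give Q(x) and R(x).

Q(x) = −3x⁷ − 3x⁶ + 9x⁵ − 7x³ + 9x² − 9x + 3; R(x) = 7

Step 1: lead(−9x⁸ − 33x⁷ + 3x⁶ + 72x⁵ − 21x⁴ − 29x³ + 45x² − 63x + 31) ÷ lead(D) = −9x⁸ ÷ 3x = −3x⁷. Subtract (−3x⁷)·D = −9x⁸ − 24x⁷. Remainder: −9x⁷ + 3x⁶ + 72x⁵ − 21x⁴ − 29x³ + 45x² − 63x + 31.
Step 2: lead(−9x⁷ + 3x⁶ + 72x⁵ − 21x⁴ − 29x³ + 45x² − 63x + 31) ÷ lead(D) = −9x⁷ ÷ 3x = −3x⁶. Subtract (−3x⁶)·D = −9x⁷ − 24x⁶. Remainder: 27x⁶ + 72x⁵ − 21x⁴ − 29x³ + 45x² − 63x + 31.
Step 3: lead(27x⁶ + 72x⁵ − 21x⁴ − 29x³ + 45x² − 63x + 31) ÷ lead(D) = 27x⁶ ÷ 3x = 9x⁵. Subtract (9x⁵)·D = 27x⁶ + 72x⁵. Remainder: −21x⁴ − 29x³ + 45x² − 63x + 31.
Step 4: lead(−21x⁴ − 29x³ + 45x² − 63x + 31) ÷ lead(D) = −21x⁴ ÷ 3x = −7x³. Subtract (−7x³)·D = −21x⁴ − 56x³. Remainder: 27x³ + 45x² − 63x + 31.
Step 5: lead(27x³ + 45x² − 63x + 31) ÷ lead(D) = 27x³ ÷ 3x = 9x². Subtract (9x²)·D = 27x³ + 72x². Remainder: −27x² − 63x + 31.
Step 6: lead(−27x² − 63x + 31) ÷ lead(D) = −27x² ÷ 3x = −9x. Subtract (−9x)·D = −27x² − 72x. Remainder: 9x + 31.
Step 7: lead(9x + 31) ÷ lead(D) = 9x ÷ 3x = 3. Subtract (3)·D = 9x + 24. Remainder: 7.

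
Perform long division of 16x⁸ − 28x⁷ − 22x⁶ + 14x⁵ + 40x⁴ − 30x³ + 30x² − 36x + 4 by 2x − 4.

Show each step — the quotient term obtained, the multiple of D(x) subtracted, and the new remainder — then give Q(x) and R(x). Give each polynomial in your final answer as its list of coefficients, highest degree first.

Q = [8, 2, -7, -7, 6, -3, 9, 0]; R = [4]

Step 1: lead(16x⁸ − 28x⁷ − 22x⁶ + 14x⁵ + 40x⁴ − 30x³ + 30x² − 36x + 4) ÷ lead(D) = 16x⁸ ÷ 2x = 8x⁷. Subtract (8x⁷)·D = 16x⁸ − 32x⁷. Remainder: 4x⁷ − 22x⁶ + 14x⁵ + 40x⁴ − 30x³ + 30x² − 36x + 4.
Step 2: lead(4x⁷ − 22x⁶ + 14x⁵ + 40x⁴ − 30x³ + 30x² − 36x + 4) ÷ lead(D) = 4x⁷ ÷ 2x = 2x⁶. Subtract (2x⁶)·D = 4x⁷ − 8x⁶. Remainder: −14x⁶ + 14x⁵ + 40x⁴ − 30x³ + 30x² − 36x + 4.
Step 3: lead(−14x⁶ + 14x⁵ + 40x⁴ − 30x³ + 30x² − 36x + 4) ÷ lead(D) = −14x⁶ ÷ 2x = −7x⁵. Subtract (−7x⁵)·D = −14x⁶ + 28x⁵. Remainder: −14x⁵ + 40x⁴ − 30x³ + 30x² − 36x + 4.
Step 4: lead(−14x⁵ + 40x⁴ − 30x³ + 30x² − 36x + 4) ÷ lead(D) = −14x⁵ ÷ 2x = −7x⁴. Subtract (−7x⁴)·D = −14x⁵ + 28x⁴. Remainder: 12x⁴ − 30x³ + 30x² − 36x + 4.
Step 5: lead(12x⁴ − 30x³ + 30x² − 36x + 4) ÷ lead(D) = 12x⁴ ÷ 2x = 6x³. Subtract (6x³)·D = 12x⁴ − 24x³. Remainder: −6x³ + 30x² − 36x + 4.
Step 6: lead(−6x³ + 30x² − 36x + 4) ÷ lead(D) = −6x³ ÷ 2x = −3x². Subtract (−3x²)·D = −6x³ + 12x². Remainder: 18x² − 36x + 4.
Step 7: lead(18x² − 36x + 4) ÷ lead(D) = 18x² ÷ 2x = 9x. Subtract (9x)·D = 18x² − 36x. Remainder: 4.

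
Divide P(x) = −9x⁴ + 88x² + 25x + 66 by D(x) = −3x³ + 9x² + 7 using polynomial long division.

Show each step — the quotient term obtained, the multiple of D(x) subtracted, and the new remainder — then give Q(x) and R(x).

Q(x) = 3x + 9; R(x) = 7x² + 4x + 3

Step 1: lead(−9x⁴ + 88x² + 25x + 66) ÷ lead(D) = −9x⁴ ÷ −3x³ = 3x. Subtract (3x)·D = −9x⁴ + 27x³ + 21x. Remainder: −27x³ + 88x² + 4x + 66.
Step 2: lead(−27x³ + 88x² + 4x + 66) ÷ lead(D) = −27x³ ÷ −3x³ = 9. Subtract (9)·D = −27x³ + 81x² + 63. Remainder: 7x² + 4x + 3.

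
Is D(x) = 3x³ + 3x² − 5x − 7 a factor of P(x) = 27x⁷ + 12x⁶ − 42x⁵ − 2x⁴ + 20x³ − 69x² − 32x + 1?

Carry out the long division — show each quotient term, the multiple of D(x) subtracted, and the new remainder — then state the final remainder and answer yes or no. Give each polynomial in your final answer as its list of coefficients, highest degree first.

R = [6, 5, -6], so D(x) is not a factor of P(x). no

Step 1: lead(27x⁷ + 12x⁶ − 42x⁵ − 2x⁴ + 20x³ − 69x² − 32x + 1) ÷ lead(D) = 27x⁷ ÷ 3x³ = 9x⁴. Subtract (9x⁴)·D = 27x⁷ + 27x⁶ − 45x⁵ − 63x⁴. Remainder: −15x⁶ + 3x⁵ + 61x⁴ + 20x³ − 69x² − 32x + 1.
Step 2: lead(−15x⁶ + 3x⁵ + 61x⁴ + 20x³ − 69x² − 32x + 1) ÷ lead(D) = −15x⁶ ÷ 3x³ = −5x³. Subtract (−5x³)·D = −15x⁶ − 15x⁵ + 25x⁴ + 35x³. Remainder: 18x⁵ + 36x⁴ − 15x³ − 69x² − 32x + 1.
Step 3: lead(18x⁵ + 36x⁴ − 15x³ − 69x² − 32x + 1) ÷ lead(D) = 18x⁵ ÷ 3x³ = 6x². Subtract (6x²)·D = 18x⁵ + 18x⁴ − 30x³ − 42x². Remainder: 18x⁴ + 15x³ − 27x² − 32x + 1.
Step 4: lead(18x⁴ + 15x³ − 27x² − 32x + 1) ÷ lead(D) = 18x⁴ ÷ 3x³ = 6x. Subtract (6x)·D = 18x⁴ + 18x³ − 30x² − 42x. Remainder: −3x³ + 3x² + 10x + 1.
Step 5: lead(−3x³ + 3x² + 10x + 1) ÷ lead(D) = −3x³ ÷ 3x³ = −1. Subtract (−1)·D = −3x³ − 3x² + 5x + 7. Remainder: 6x² + 5x − 6.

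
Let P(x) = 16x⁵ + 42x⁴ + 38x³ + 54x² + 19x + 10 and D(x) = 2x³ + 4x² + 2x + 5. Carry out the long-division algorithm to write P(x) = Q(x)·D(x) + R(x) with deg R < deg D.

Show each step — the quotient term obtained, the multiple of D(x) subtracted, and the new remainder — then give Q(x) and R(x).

Q(x) = 8x² + 5x + 1; R(x) = −8x + 5

Step 1: lead(16x⁵ + 42x⁴ + 38x³ + 54x² + 19x + 10) ÷ lead(D) = 16x⁵ ÷ 2x³ = 8x². Subtract (8x²)·D = 16x⁵ + 32x⁴ + 16x³ + 40x². Remainder: 10x⁴ + 22x³ + 14x² + 19x + 10.
Step 2: lead(10x⁴ + 22x³ + 14x² + 19x + 10) ÷ lead(D) = 10x⁴ ÷ 2x³ = 5x. Subtract (5x)·D = 10x⁴ + 20x³ + 10x² + 25x. Remainder: 2x³ + 4x² − 6x + 10.
Step 3: lead(2x³ + 4x² − 6x + 10) ÷ lead(D) = 2x³ ÷ 2x³ = 1. Subtract (1)·D = 2x³ + 4x² + 2x + 5. Remainder: −8x + 5.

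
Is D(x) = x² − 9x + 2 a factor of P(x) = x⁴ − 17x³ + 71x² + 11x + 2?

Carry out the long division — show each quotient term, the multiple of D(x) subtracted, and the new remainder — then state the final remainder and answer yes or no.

R(x) = 8, so D(x) is not a factor of P(x). no

Step 1: lead(x⁴ − 17x³ + 71x² + 11x + 2) ÷ lead(D) = x⁴ ÷ x² = x². Subtract (x²)·D = x⁴ − 9x³ + 2x². Remainder: −8x³ + 69x² + 11x + 2.
Step 2: lead(−8x³ + 69x² + 11x + 2) ÷ lead(D) = −8x³ ÷ x² = −8x. Subtract (−8x)·D = −8x³ + 72x² − 16x. Remainder: −3x² + 27x + 2.
Step 3: lead(−3x² + 27x + 2) ÷ lead(D) = −3x² ÷ x² = −3. Subtract (−3)·D = −3x² + 27x − 6. Remainder: 8.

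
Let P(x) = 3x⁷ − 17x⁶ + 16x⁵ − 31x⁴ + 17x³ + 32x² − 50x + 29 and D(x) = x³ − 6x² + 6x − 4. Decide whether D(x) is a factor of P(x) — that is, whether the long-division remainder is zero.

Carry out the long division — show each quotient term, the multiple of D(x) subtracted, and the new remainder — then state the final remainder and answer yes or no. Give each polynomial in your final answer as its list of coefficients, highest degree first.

Step 1: lead(3x⁷ − 17x⁶ + 16x⁵ − 31x⁴ + 17x³ + 32x² − 50x + 29) ÷ lead(D) = 3x⁷ ÷ x³ = 3x⁴. Subtract (3x⁴)·D = 3x⁷ − 18x⁶ + 18x⁵ − 12x⁴. Remainder: x⁶ − 2x⁵ − 19x⁴ + 17x³ + 32x² − 50x + 29.
Step 2: lead(x⁶ − 2x⁵ − 19x⁴ + 17x³ + 32x² − 50x + 29) ÷ lead(D) = x⁶ ÷ x³ = x³. Subtract (x³)·D = x⁶ − 6x⁵ + 6x⁴ − 4x³. Remainder: 4x⁵ − 25x⁴ + 21x³ + 32x² − 50x + 29.
Step 3: lead(4x⁵ − 25x⁴ + 21x³ + 32x² − 50x + 29) ÷ lead(D) = 4x⁵ ÷ x³ = 4x². Subtract (4x²)·D = 4x⁵ − 24x⁴ + 24x³ − 16x². Remainder: −x⁴ − 3x³ + 48x² − 50x + 29.
Step 4: lead(−x⁴ − 3x³ + 48x² − 50x + 29) ÷ lead(D) = −x⁴ ÷ x³ = −x. Subtract (−x)·D = −x⁴ + 6x³ − 6x² + 4x. Remainder: −9x³ + 54x² − 54x + 29.
Step 5: lead(−9x³ + 54x² − 54x + 29) ÷ lead(D) = −9x³ ÷ x³ = −9. Subtract (−9)·D = −9x³ + 54x² − 54x + 36. Remainder: −7.

R = [-7], so D(x) is not a factor of P(x). no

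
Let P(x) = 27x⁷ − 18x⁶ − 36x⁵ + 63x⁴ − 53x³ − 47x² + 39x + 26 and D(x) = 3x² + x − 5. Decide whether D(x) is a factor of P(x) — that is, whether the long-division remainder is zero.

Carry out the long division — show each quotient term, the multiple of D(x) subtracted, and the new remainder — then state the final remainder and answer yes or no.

R(x) = −4, so D(x) is not a factor of P(x). no

Step 1: lead(27x⁷ − 18x⁶ − 36x⁵ + 63x⁴ − 53x³ − 47x² + 39x + 26) ÷ lead(D) = 27x⁷ ÷ 3x² = 9x⁵. Subtract (9x⁵)·D = 27x⁷ + 9x⁶ − 45x⁵. Remainder: −27x⁶ + 9x⁵ + 63x⁴ − 53x³ − 47x² + 39x + 26.
Step 2: lead(−27x⁶ + 9x⁵ + 63x⁴ − 53x³ − 47x² + 39x + 26) ÷ lead(D) = −27x⁶ ÷ 3x² = −9x⁴. Subtract (−9x⁴)·D = −27x⁶ − 9x⁵ + 45x⁴. Remainder: 18x⁵ + 18x⁴ − 53x³ − 47x² + 39x + 26.
Step 3: lead(18x⁵ + 18x⁴ − 53x³ − 47x² + 39x + 26) ÷ lead(D) = 18x⁵ ÷ 3x² = 6x³. Subtract (6x³)·D = 18x⁵ + 6x⁴ − 30x³. Remainder: 12x⁴ − 23x³ − 47x² + 39x + 26.
Step 4: lead(12x⁴ − 23x³ − 47x² + 39x + 26) ÷ lead(D) = 12x⁴ ÷ 3x² = 4x². Subtract (4x²)·D = 12x⁴ + 4x³ − 20x². Remainder: −27x³ − 27x² + 39x + 26.
Step 5: lead(−27x³ − 27x² + 39x + 26) ÷ lead(D) = −27x³ ÷ 3x² = −9x. Subtract (−9x)·D = −27x³ − 9x² + 45x. Remainder: −18x² − 6x + 26.
Step 6: lead(−18x² − 6x + 26) ÷ lead(D) = −18x² ÷ 3x² = −6. Subtract (−6)·D = −18x² − 6x + 30. Remainder: −4.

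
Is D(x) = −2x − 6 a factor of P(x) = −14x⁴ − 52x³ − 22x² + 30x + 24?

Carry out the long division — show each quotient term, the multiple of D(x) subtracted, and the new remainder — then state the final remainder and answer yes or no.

R(x) = 6, so D(x) is not a factor of P(x). no

Step 1: lead(−14x⁴ − 52x³ − 22x² + 30x + 24) ÷ lead(D) = −14x⁴ ÷ −2x = 7x³. Subtract (7x³)·D = −14x⁴ − 42x³. Remainder: −10x³ − 22x² + 30x + 24.
Step 2: lead(−10x³ − 22x² + 30x + 24) ÷ lead(D) = −10x³ ÷ −2x = 5x². Subtract (5x²)·D = −10x³ − 30x². Remainder: 8x² + 30x + 24.
Step 3: lead(8x² + 30x + 24) ÷ lead(D) = 8x² ÷ −2x = −4x. Subtract (−4x)·D = 8x² + 24x. Remainder: 6x + 24.
Step 4: lead(6x + 24) ÷ lead(D) = 6x ÷ −2x = −3. Subtract (−3)·D = 6x + 18. Remainder: 6.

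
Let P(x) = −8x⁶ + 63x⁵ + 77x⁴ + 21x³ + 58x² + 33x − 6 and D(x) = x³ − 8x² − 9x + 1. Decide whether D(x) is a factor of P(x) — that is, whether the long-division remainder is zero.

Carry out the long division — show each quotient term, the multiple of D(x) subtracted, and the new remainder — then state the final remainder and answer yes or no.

R(x) = −2, so D(x) is not a factor of P(x). no

Step 1: lead(−8x⁶ + 63x⁵ + 77x⁴ + 21x³ + 58x² + 33x − 6) ÷ lead(D) = −8x⁶ ÷ x³ = −8x³. Subtract (−8x³)·D = −8x⁶ + 64x⁵ + 72x⁴ − 8x³. Remainder: −x⁵ + 5x⁴ + 29x³ + 58x² + 33x − 6.
Step 2: lead(−x⁵ + 5x⁴ + 29x³ + 58x² + 33x − 6) ÷ lead(D) = −x⁵ ÷ x³ = −x². Subtract (−x²)·D = −x⁵ + 8x⁴ + 9x³ − x². Remainder: −3x⁴ + 20x³ + 59x² + 33x − 6.
Step 3: lead(−3x⁴ + 20x³ + 59x² + 33x − 6) ÷ lead(D) = −3x⁴ ÷ x³ = −3x. Subtract (−3x)·D = −3x⁴ + 24x³ + 27x² − 3x. Remainder: −4x³ + 32x² + 36x − 6.
Step 4: lead(−4x³ + 32x² + 36x − 6) ÷ lead(D) = −4x³ ÷ x³ = −4. Subtract (−4)·D = −4x³ + 32x² + 36x − 4. Remainder: −2.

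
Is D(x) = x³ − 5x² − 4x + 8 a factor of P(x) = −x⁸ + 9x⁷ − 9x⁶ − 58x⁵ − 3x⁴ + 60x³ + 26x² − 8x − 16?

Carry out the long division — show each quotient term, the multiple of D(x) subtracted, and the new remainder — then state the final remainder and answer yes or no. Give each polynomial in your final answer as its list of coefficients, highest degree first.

R = [0], so D(x) is a factor of P(x). yes

Step 1: lead(−x⁸ + 9x⁷ − 9x⁶ − 58x⁵ − 3x⁴ + 60x³ + 26x² − 8x − 16) ÷ lead(D) = −x⁸ ÷ x³ = −x⁵. Subtract (−x⁵)·D = −x⁸ + 5x⁷ + 4x⁶ − 8x⁵. Remainder: 4x⁷ − 13x⁶ − 50x⁵ − 3x⁴ + 60x³ + 26x² − 8x − 16.
Step 2: lead(4x⁷ − 13x⁶ − 50x⁵ − 3x⁴ + 60x³ + 26x² − 8x − 16) ÷ lead(D) = 4x⁷ ÷ x³ = 4x⁴. Subtract (4x⁴)·D = 4x⁷ − 20x⁶ − 16x⁵ + 32x⁴. Remainder: 7x⁶ − 34x⁵ − 35x⁴ + 60x³ + 26x² − 8x − 16.
Step 3: lead(7x⁶ − 34x⁵ − 35x⁴ + 60x³ + 26x² − 8x − 16) ÷ lead(D) = 7x⁶ ÷ x³ = 7x³. Subtract (7x³)·D = 7x⁶ − 35x⁵ − 28x⁴ + 56x³. Remainder: x⁵ − 7x⁴ + 4x³ + 26x² − 8x − 16.
Step 4: lead(x⁵ − 7x⁴ + 4x³ + 26x² − 8x − 16) ÷ lead(D) = x⁵ ÷ x³ = x². Subtract (x²)·D = x⁵ − 5x⁴ − 4x³ + 8x². Remainder: −2x⁴ + 8x³ + 18x² − 8x − 16.
Step 5: lead(−2x⁴ + 8x³ + 18x² − 8x − 16) ÷ lead(D) = −2x⁴ ÷ x³ = −2x. Subtract (−2x)·D = −2x⁴ + 10x³ + 8x² − 16x. Remainder: −2x³ + 10x² + 8x − 16.
Step 6: lead(−2x³ + 10x² + 8x − 16) ÷ lead(D) = −2x³ ÷ x³ = −2. Subtract (−2)·D = −2x³ + 10x² + 8x − 16. Remainder: 0.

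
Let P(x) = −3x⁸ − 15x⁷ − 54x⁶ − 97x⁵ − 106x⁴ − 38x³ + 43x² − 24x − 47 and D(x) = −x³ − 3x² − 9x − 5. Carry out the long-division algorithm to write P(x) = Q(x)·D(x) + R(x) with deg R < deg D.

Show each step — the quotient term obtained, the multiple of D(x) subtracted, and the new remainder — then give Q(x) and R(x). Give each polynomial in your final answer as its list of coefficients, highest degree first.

Step 1: lead(−3x⁸ − 15x⁷ − 54x⁶ − 97x⁵ − 106x⁴ − 38x³ + 43x² − 24x − 47) ÷ lead(D) = −3x⁸ ÷ −x³ = 3x⁵. Subtract (3x⁵)·D = −3x⁸ − 9x⁷ − 27x⁶ − 15x⁵. Remainder: −6x⁷ − 27x⁶ − 82x⁵ − 106x⁴ − 38x³ + 43x² − 24x − 47.
Step 2: lead(−6x⁷ − 27x⁶ − 82x⁵ − 106x⁴ − 38x³ + 43x² − 24x − 47) ÷ lead(D) = −6x⁷ ÷ −x³ = 6x⁴. Subtract (6x⁴)·D = −6x⁷ − 18x⁶ − 54x⁵ − 30x⁴. Remainder: −9x⁶ − 28x⁵ − 76x⁴ − 38x³ + 43x² − 24x − 47.
Step 3: lead(−9x⁶ − 28x⁵ − 76x⁴ − 38x³ + 43x² − 24x − 47) ÷ lead(D) = −9x⁶ ÷ −x³ = 9x³. Subtract (9x³)·D = −9x⁶ − 27x⁵ − 81x⁴ − 45x³. Remainder: −x⁵ + 5x⁴ + 7x³ + 43x² − 24x − 47.
Step 4: lead(−x⁵ + 5x⁴ + 7x³ + 43x² − 24x − 47) ÷ lead(D) = −x⁵ ÷ −x³ = x². Subtract (x²)·D = −x⁵ − 3x⁴ − 9x³ − 5x². Remainder: 8x⁴ + 16x³ + 48x² − 24x − 47.
Step 5: lead(8x⁴ + 16x³ + 48x² − 24x − 47) ÷ lead(D) = 8x⁴ ÷ −x³ = −8x. Subtract (−8x)·D = 8x⁴ + 24x³ + 72x² + 40x. Remainder: −8x³ − 24x² − 64x − 47.
Step 6: lead(−8x³ − 24x² − 64x − 47) ÷ lead(D) = −8x³ ÷ −x³ = 8. Subtract (8)·D = −8x³ − 24x² − 72x − 40. Remainder: 8x − 7.

Q = [3, 6, 9, 1, -8, 8]; R = [8, -7]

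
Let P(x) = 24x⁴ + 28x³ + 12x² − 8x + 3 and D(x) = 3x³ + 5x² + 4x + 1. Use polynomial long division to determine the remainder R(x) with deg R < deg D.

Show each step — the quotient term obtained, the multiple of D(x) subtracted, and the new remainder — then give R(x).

Step 1: lead(24x⁴ + 28x³ + 12x² − 8x + 3) ÷ lead(D) = 24x⁴ ÷ 3x³ = 8x. Subtract (8x)·D = 24x⁴ + 40x³ + 32x² + 8x. Remainder: −12x³ − 20x² − 16x + 3.
Step 2: lead(−12x³ − 20x² − 16x + 3) ÷ lead(D) = −12x³ ÷ 3x³ = −4. Subtract (−4)·D = −12x³ − 20x² − 16x − 4. Remainder: 7.

R(x) = 7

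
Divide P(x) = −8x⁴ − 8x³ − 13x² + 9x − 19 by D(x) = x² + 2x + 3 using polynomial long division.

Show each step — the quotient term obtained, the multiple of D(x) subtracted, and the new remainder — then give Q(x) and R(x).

Q(x) = −8x² + 8x − 5; R(x) = −5x − 4

Step 1: lead(−8x⁴ − 8x³ − 13x² + 9x − 19) ÷ lead(D) = −8x⁴ ÷ x² = −8x². Subtract (−8x²)·D = −8x⁴ − 16x³ − 24x². Remainder: 8x³ + 11x² + 9x − 19.
Step 2: lead(8x³ + 11x² + 9x − 19) ÷ lead(D) = 8x³ ÷ x² = 8x. Subtract (8x)·D = 8x³ + 16x² + 24x. Remainder: −5x² − 15x − 19.
Step 3: lead(−5x² − 15x − 19) ÷ lead(D) = −5x² ÷ x² = −5. Subtract (−5)·D = −5x² − 10x − 15. Remainder: −5x − 4.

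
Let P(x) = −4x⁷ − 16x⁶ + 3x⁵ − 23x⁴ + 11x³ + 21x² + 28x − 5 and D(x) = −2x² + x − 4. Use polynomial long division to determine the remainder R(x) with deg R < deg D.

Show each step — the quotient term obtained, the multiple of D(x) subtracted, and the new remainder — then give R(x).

R(x) = −5

Step 1: lead(−4x⁷ − 16x⁶ + 3x⁵ − 23x⁴ + 11x³ + 21x² + 28x − 5) ÷ lead(D) = −4x⁷ ÷ −2x² = 2x⁵. Subtract (2x⁵)·D = −4x⁷ + 2x⁶ − 8x⁵. Remainder: −18x⁶ + 11x⁵ − 23x⁴ + 11x³ + 21x² + 28x − 5.
Step 2: lead(−18x⁶ + 11x⁵ − 23x⁴ + 11x³ + 21x² + 28x − 5) ÷ lead(D) = −18x⁶ ÷ −2x² = 9x⁴. Subtract (9x⁴)·D = −18x⁶ + 9x⁵ − 36x⁴. Remainder: 2x⁵ + 13x⁴ + 11x³ + 21x² + 28x − 5.
Step 3: lead(2x⁵ + 13x⁴ + 11x³ + 21x² + 28x − 5) ÷ lead(D) = 2x⁵ ÷ −2x² = −x³. Subtract (−x³)·D = 2x⁵ − x⁴ + 4x³. Remainder: 14x⁴ + 7x³ + 21x² + 28x − 5.
Step 4: lead(14x⁴ + 7x³ + 21x² + 28x − 5) ÷ lead(D) = 14x⁴ ÷ −2x² = −7x². Subtract (−7x²)·D = 14x⁴ − 7x³ + 28x². Remainder: 14x³ − 7x² + 28x − 5.
Step 5: lead(14x³ − 7x² + 28x − 5) ÷ lead(D) = 14x³ ÷ −2x² = −7x. Subtract (−7x)·D = 14x³ − 7x² + 28x. Remainder: −5.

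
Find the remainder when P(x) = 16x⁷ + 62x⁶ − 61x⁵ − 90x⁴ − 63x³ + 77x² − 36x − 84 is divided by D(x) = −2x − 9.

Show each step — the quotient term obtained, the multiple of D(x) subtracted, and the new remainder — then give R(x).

R(x) = −3

Step 1: lead(16x⁷ + 62x⁶ − 61x⁵ − 90x⁴ − 63x³ + 77x² − 36x − 84) ÷ lead(D) = 16x⁷ ÷ −2x = −8x⁶. Subtract (−8x⁶)·D = 16x⁷ + 72x⁶. Remainder: −10x⁶ − 61x⁵ − 90x⁴ − 63x³ + 77x² − 36x − 84.
Step 2: lead(−10x⁶ − 61x⁵ − 90x⁴ − 63x³ + 77x² − 36x − 84) ÷ lead(D) = −10x⁶ ÷ −2x = 5x⁵. Subtract (5x⁵)·D = −10x⁶ − 45x⁵. Remainder: −16x⁵ − 90x⁴ − 63x³ + 77x² − 36x − 84.
Step 3: lead(−16x⁵ − 90x⁴ − 63x³ + 77x² − 36x − 84) ÷ lead(D) = −16x⁵ ÷ −2x = 8x⁴. Subtract (8x⁴)·D = −16x⁵ − 72x⁴. Remainder: −18x⁴ − 63x³ + 77x² − 36x − 84.
Step 4: lead(−18x⁴ − 63x³ + 77x² − 36x − 84) ÷ lead(D) = −18x⁴ ÷ −2x = 9x³. Subtract (9x³)·D = −18x⁴ − 81x³. Remainder: 18x³ + 77x² − 36x − 84.
Step 5: lead(18x³ + 77x² − 36x − 84) ÷ lead(D) = 18x³ ÷ −2x = −9x². Subtract (−9x²)·D = 18x³ + 81x². Remainder: −4x² − 36x − 84.
Step 6: lead(−4x² − 36x − 84) ÷ lead(D) = −4x² ÷ −2x = 2x. Subtract (2x)·D = −4x² − 18x. Remainder: −18x − 84.
Step 7: lead(−18x − 84) ÷ lead(D) = −18x ÷ −2x = 9. Subtract (9)·D = −18x − 81. Remainder: −3.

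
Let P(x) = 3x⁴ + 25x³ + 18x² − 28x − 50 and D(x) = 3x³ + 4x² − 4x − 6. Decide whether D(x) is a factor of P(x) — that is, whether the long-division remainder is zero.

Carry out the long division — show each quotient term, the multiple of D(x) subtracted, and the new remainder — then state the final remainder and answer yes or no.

R(x) = −6x² + 6x − 8, so D(x) is not a factor of P(x). no

Step 1: lead(3x⁴ + 25x³ + 18x² − 28x − 50) ÷ lead(D) = 3x⁴ ÷ 3x³ = x. Subtract (x)·D = 3x⁴ + 4x³ − 4x² − 6x. Remainder: 21x³ + 22x² − 22x − 50.
Step 2: lead(21x³ + 22x² − 22x − 50) ÷ lead(D) = 21x³ ÷ 3x³ = 7. Subtract (7)·D = 21x³ + 28x² − 28x − 42. Remainder: −6x² + 6x − 8.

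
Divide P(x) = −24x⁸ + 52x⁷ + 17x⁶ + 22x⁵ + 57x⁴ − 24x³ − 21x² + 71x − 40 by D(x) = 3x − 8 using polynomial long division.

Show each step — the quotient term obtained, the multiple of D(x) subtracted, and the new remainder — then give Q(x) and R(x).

Q(x) = −8x⁷ − 4x⁶ − 5x⁵ − 6x⁴ + 3x³ − 7x + 5; R(x) = 0

Step 1: lead(−24x⁸ + 52x⁷ + 17x⁶ + 22x⁵ + 57x⁴ − 24x³ − 21x² + 71x − 40) ÷ lead(D) = −24x⁸ ÷ 3x = −8x⁷. Subtract (−8x⁷)·D = −24x⁸ + 64x⁷. Remainder: −12x⁷ + 17x⁶ + 22x⁵ + 57x⁴ − 24x³ − 21x² + 71x − 40.
Step 2: lead(−12x⁷ + 17x⁶ + 22x⁵ + 57x⁴ − 24x³ − 21x² + 71x − 40) ÷ lead(D) = −12x⁷ ÷ 3x = −4x⁶. Subtract (−4x⁶)·D = −12x⁷ + 32x⁶. Remainder: −15x⁶ + 22x⁵ + 57x⁴ − 24x³ − 21x² + 71x − 40.
Step 3: lead(−15x⁶ + 22x⁵ + 57x⁴ − 24x³ − 21x² + 71x − 40) ÷ lead(D) = −15x⁶ ÷ 3x = −5x⁵. Subtract (−5x⁵)·D = −15x⁶ + 40x⁵. Remainder: −18x⁵ + 57x⁴ − 24x³ − 21x² + 71x − 40.
Step 4: lead(−18x⁵ + 57x⁴ − 24x³ − 21x² + 71x − 40) ÷ lead(D) = −18x⁵ ÷ 3x = −6x⁴. Subtract (−6x⁴)·D = −18x⁵ + 48x⁴. Remainder: 9x⁴ − 24x³ − 21x² + 71x − 40.
Step 5: lead(9x⁴ − 24x³ − 21x² + 71x − 40) ÷ lead(D) = 9x⁴ ÷ 3x = 3x³. Subtract (3x³)·D = 9x⁴ − 24x³. Remainder: −21x² + 71x − 40.
Step 6: lead(−21x² + 71x − 40) ÷ lead(D) = −21x² ÷ 3x = −7x. Subtract (−7x)·D = −21x² + 56x. Remainder: 15x − 40.
Step 7: lead(15x − 40) ÷ lead(D) = 15x ÷ 3x = 5. Subtract (5)·D = 15x − 40. Remainder: 0.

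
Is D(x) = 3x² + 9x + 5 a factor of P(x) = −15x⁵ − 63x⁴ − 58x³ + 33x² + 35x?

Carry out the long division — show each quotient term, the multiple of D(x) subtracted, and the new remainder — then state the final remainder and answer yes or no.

R(x) = 0, so D(x) is a factor of P(x). yes

Step 1: lead(−15x⁵ − 63x⁴ − 58x³ + 33x² + 35x) ÷ lead(D) = −15x⁵ ÷ 3x² = −5x³. Subtract (−5x³)·D = −15x⁵ − 45x⁴ − 25x³. Remainder: −18x⁴ − 33x³ + 33x² + 35x.
Step 2: lead(−18x⁴ − 33x³ + 33x² + 35x) ÷ lead(D) = −18x⁴ ÷ 3x² = −6x². Subtract (−6x²)·D = −18x⁴ − 54x³ − 30x². Remainder: 21x³ + 63x² + 35x.
Step 3: lead(21x³ + 63x² + 35x) ÷ lead(D) = 21x³ ÷ 3x² = 7x. Subtract (7x)·D = 21x³ + 63x² + 35x. Remainder: 0.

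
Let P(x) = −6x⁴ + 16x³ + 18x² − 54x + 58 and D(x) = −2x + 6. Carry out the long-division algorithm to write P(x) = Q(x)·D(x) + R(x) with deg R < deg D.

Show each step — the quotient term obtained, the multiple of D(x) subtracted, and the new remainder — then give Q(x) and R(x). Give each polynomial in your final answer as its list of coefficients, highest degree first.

Q = [3, 1, -6, 9]; R = [4]

Step 1: lead(−6x⁴ + 16x³ + 18x² − 54x + 58) ÷ lead(D) = −6x⁴ ÷ −2x = 3x³. Subtract (3x³)·D = −6x⁴ + 18x³. Remainder: −2x³ + 18x² − 54x + 58.
Step 2: lead(−2x³ + 18x² − 54x + 58) ÷ lead(D) = −2x³ ÷ −2x = x². Subtract (x²)·D = −2x³ + 6x². Remainder: 12x² − 54x + 58.
Step 3: lead(12x² − 54x + 58) ÷ lead(D) = 12x² ÷ −2x = −6x. Subtract (−6x)·D = 12x² − 36x. Remainder: −18x + 58.
Step 4: lead(−18x + 58) ÷ lead(D) = −18x ÷ −2x = 9. Subtract (9)·D = −18x + 54. Remainder: 4.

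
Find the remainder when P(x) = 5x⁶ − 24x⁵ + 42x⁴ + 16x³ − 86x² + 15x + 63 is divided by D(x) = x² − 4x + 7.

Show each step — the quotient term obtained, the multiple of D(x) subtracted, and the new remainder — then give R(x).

Step 1: lead(5x⁶ − 24x⁵ + 42x⁴ + 16x³ − 86x² + 15x + 63) ÷ lead(D) = 5x⁶ ÷ x² = 5x⁴. Subtract (5x⁴)·D = 5x⁶ − 20x⁵ + 35x⁴. Remainder: −4x⁵ + 7x⁴ + 16x³ − 86x² + 15x + 63.
Step 2: lead(−4x⁵ + 7x⁴ + 16x³ − 86x² + 15x + 63) ÷ lead(D) = −4x⁵ ÷ x² = −4x³. Subtract (−4x³)·D = −4x⁵ + 16x⁴ − 28x³. Remainder: −9x⁴ + 44x³ − 86x² + 15x + 63.
Step 3: lead(−9x⁴ + 44x³ − 86x² + 15x + 63) ÷ lead(D) = −9x⁴ ÷ x² = −9x². Subtract (−9x²)·D = −9x⁴ + 36x³ − 63x². Remainder: 8x³ − 23x² + 15x + 63.
Step 4: lead(8x³ − 23x² + 15x + 63) ÷ lead(D) = 8x³ ÷ x² = 8x. Subtract (8x)·D = 8x³ − 32x² + 56x. Remainder: 9x² − 41x + 63.
Step 5: lead(9x² − 41x + 63) ÷ lead(D) = 9x² ÷ x² = 9. Subtract (9)·D = 9x² − 36x + 63. Remainder: −5x.

R(x) = −5x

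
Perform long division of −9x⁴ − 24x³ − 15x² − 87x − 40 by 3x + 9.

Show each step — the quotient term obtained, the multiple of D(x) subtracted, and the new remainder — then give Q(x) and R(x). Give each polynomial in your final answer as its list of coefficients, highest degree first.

Step 1: lead(−9x⁴ − 24x³ − 15x² − 87x − 40) ÷ lead(D) = −9x⁴ ÷ 3x = −3x³. Subtract (−3x³)·D = −9x⁴ − 27x³. Remainder: 3x³ − 15x² − 87x − 40.
Step 2: lead(3x³ − 15x² − 87x − 40) ÷ lead(D) = 3x³ ÷ 3x = x². Subtract (x²)·D = 3x³ + 9x². Remainder: −24x² − 87x − 40.
Step 3: lead(−24x² − 87x − 40) ÷ lead(D) = −24x² ÷ 3x = −8x. Subtract (−8x)·D = −24x² − 72x. Remainder: −15x − 40.
Step 4: lead(−15x − 40) ÷ lead(D) = −15x ÷ 3x = −5. Subtract (−5)·D = −15x − 45. Remainder: 5.

Q = [-3, 1, -8, -5]; R = [5]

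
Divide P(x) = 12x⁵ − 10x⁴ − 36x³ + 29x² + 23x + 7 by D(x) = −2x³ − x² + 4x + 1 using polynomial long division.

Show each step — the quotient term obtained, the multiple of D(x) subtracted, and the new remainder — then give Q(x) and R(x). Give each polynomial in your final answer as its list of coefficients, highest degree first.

Step 1: lead(12x⁵ − 10x⁴ − 36x³ + 29x² + 23x + 7) ÷ lead(D) = 12x⁵ ÷ −2x³ = −6x². Subtract (−6x²)·D = 12x⁵ + 6x⁴ − 24x³ − 6x². Remainder: −16x⁴ − 12x³ + 35x² + 23x + 7.
Step 2: lead(−16x⁴ − 12x³ + 35x² + 23x + 7) ÷ lead(D) = −16x⁴ ÷ −2x³ = 8x. Subtract (8x)·D = −16x⁴ − 8x³ + 32x² + 8x. Remainder: −4x³ + 3x² + 15x + 7.
Step 3: lead(−4x³ + 3x² + 15x + 7) ÷ lead(D) = −4x³ ÷ −2x³ = 2. Subtract (2)·D = −4x³ − 2x² + 8x + 2. Remainder: 5x² + 7x + 5.

Q = [-6, 8, 2]; R = [5, 7, 5]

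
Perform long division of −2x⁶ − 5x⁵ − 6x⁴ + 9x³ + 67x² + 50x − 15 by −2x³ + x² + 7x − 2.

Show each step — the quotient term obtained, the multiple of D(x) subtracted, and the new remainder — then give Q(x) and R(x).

Step 1: lead(−2x⁶ − 5x⁵ − 6x⁴ + 9x³ + 67x² + 50x − 15) ÷ lead(D) = −2x⁶ ÷ −2x³ = x³. Subtract (x³)·D = −2x⁶ + x⁵ + 7x⁴ − 2x³. Remainder: −6x⁵ − 13x⁴ + 11x³ + 67x² + 50x − 15.
Step 2: lead(−6x⁵ − 13x⁴ + 11x³ + 67x² + 50x − 15) ÷ lead(D) = −6x⁵ ÷ −2x³ = 3x². Subtract (3x²)·D = −6x⁵ + 3x⁴ + 21x³ − 6x². Remainder: −16x⁴ − 10x³ + 73x² + 50x − 15.
Step 3: lead(−16x⁴ − 10x³ + 73x² + 50x − 15) ÷ lead(D) = −16x⁴ ÷ −2x³ = 8x. Subtract (8x)·D = −16x⁴ + 8x³ + 56x² − 16x. Remainder: −18x³ + 17x² + 66x − 15.
Step 4: lead(−18x³ + 17x² + 66x − 15) ÷ lead(D) = −18x³ ÷ −2x³ = 9. Subtract (9)·D = −18x³ + 9x² + 63x − 18. Remainder: 8x² + 3x + 3.

Q(x) = x³ + 3x² + 8x + 9; R(x) = 8x² + 3x + 3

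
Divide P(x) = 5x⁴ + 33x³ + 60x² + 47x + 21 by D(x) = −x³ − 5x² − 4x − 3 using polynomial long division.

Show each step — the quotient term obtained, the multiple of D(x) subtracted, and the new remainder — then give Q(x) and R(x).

Step 1: lead(5x⁴ + 33x³ + 60x² + 47x + 21) ÷ lead(D) = 5x⁴ ÷ −x³ = −5x. Subtract (−5x)·D = 5x⁴ + 25x³ + 20x² + 15x. Remainder: 8x³ + 40x² + 32x + 21.
Step 2: lead(8x³ + 40x² + 32x + 21) ÷ lead(D) = 8x³ ÷ −x³ = −8. Subtract (−8)·D = 8x³ + 40x² + 32x + 24. Remainder: −3.

Q(x) = −5x − 8; R(x) = −3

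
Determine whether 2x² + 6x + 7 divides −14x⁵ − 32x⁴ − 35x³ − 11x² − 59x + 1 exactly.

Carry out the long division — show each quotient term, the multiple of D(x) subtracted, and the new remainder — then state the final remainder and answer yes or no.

Step 1: lead(−14x⁵ − 32x⁴ − 35x³ − 11x² − 59x + 1) ÷ lead(D) = −14x⁵ ÷ 2x² = −7x³. Subtract (−7x³)·D = −14x⁵ − 42x⁴ − 49x³. Remainder: 10x⁴ + 14x³ − 11x² − 59x + 1.
Step 2: lead(10x⁴ + 14x³ − 11x² − 59x + 1) ÷ lead(D) = 10x⁴ ÷ 2x² = 5x². Subtract (5x²)·D = 10x⁴ + 30x³ + 35x². Remainder: −16x³ − 46x² − 59x + 1.
Step 3: lead(−16x³ − 46x² − 59x + 1) ÷ lead(D) = −16x³ ÷ 2x² = −8x. Subtract (−8x)·D = −16x³ − 48x² − 56x. Remainder: 2x² − 3x + 1.
Step 4: lead(2x² − 3x + 1) ÷ lead(D) = 2x² ÷ 2x² = 1. Subtract (1)·D = 2x² + 6x + 7. Remainder: −9x − 6.

R(x) = −9x − 6, so D(x) is not a factor of P(x). no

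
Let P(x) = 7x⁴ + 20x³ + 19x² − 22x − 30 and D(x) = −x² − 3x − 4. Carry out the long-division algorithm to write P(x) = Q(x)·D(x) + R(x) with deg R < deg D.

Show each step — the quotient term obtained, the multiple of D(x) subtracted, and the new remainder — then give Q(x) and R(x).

Q(x) = −7x² + x + 6; R(x) = −6

Step 1: lead(7x⁴ + 20x³ + 19x² − 22x − 30) ÷ lead(D) = 7x⁴ ÷ −x² = −7x². Subtract (−7x²)·D = 7x⁴ + 21x³ + 28x². Remainder: −x³ − 9x² − 22x − 30.
Step 2: lead(−x³ − 9x² − 22x − 30) ÷ lead(D) = −x³ ÷ −x² = x. Subtract (x)·D = −x³ − 3x² − 4x. Remainder: −6x² − 18x − 30.
Step 3: lead(−6x² − 18x − 30) ÷ lead(D) = −6x² ÷ −x² = 6. Subtract (6)·D = −6x² − 18x − 24. Remainder: −6.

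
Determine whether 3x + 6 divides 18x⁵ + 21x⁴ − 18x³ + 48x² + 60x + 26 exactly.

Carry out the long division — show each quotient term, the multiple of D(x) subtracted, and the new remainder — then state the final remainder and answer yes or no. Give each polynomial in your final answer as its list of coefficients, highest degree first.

Step 1: lead(18x⁵ + 21x⁴ − 18x³ + 48x² + 60x + 26) ÷ lead(D) = 18x⁵ ÷ 3x = 6x⁴. Subtract (6x⁴)·D = 18x⁵ + 36x⁴. Remainder: −15x⁴ − 18x³ + 48x² + 60x + 26.
Step 2: lead(−15x⁴ − 18x³ + 48x² + 60x + 26) ÷ lead(D) = −15x⁴ ÷ 3x = −5x³. Subtract (−5x³)·D = −15x⁴ − 30x³. Remainder: 12x³ + 48x² + 60x + 26.
Step 3: lead(12x³ + 48x² + 60x + 26) ÷ lead(D) = 12x³ ÷ 3x = 4x². Subtract (4x²)·D = 12x³ + 24x². Remainder: 24x² + 60x + 26.
Step 4: lead(24x² + 60x + 26) ÷ lead(D) = 24x² ÷ 3x = 8x. Subtract (8x)·D = 24x² + 48x. Remainder: 12x + 26.
Step 5: lead(12x + 26) ÷ lead(D) = 12x ÷ 3x = 4. Subtract (4)·D = 12x + 24. Remainder: 2.

R = [2], so D(x) is not a factor of P(x). no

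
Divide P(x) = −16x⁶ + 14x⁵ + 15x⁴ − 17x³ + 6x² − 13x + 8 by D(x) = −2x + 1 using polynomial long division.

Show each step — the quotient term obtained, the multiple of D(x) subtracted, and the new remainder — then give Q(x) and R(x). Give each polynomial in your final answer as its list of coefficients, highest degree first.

Q = [8, -3, -9, 4, -1, 6]; R = [2]

Step 1: lead(−16x⁶ + 14x⁵ + 15x⁴ − 17x³ + 6x² − 13x + 8) ÷ lead(D) = −16x⁶ ÷ −2x = 8x⁵. Subtract (8x⁵)·D = −16x⁶ + 8x⁵. Remainder: 6x⁵ + 15x⁴ − 17x³ + 6x² − 13x + 8.
Step 2: lead(6x⁵ + 15x⁴ − 17x³ + 6x² − 13x + 8) ÷ lead(D) = 6x⁵ ÷ −2x = −3x⁴. Subtract (−3x⁴)·D = 6x⁵ − 3x⁴. Remainder: 18x⁴ − 17x³ + 6x² − 13x + 8.
Step 3: lead(18x⁴ − 17x³ + 6x² − 13x + 8) ÷ lead(D) = 18x⁴ ÷ −2x = −9x³. Subtract (−9x³)·D = 18x⁴ − 9x³. Remainder: −8x³ + 6x² − 13x + 8.
Step 4: lead(−8x³ + 6x² − 13x + 8) ÷ lead(D) = −8x³ ÷ −2x = 4x². Subtract (4x²)·D = −8x³ + 4x². Remainder: 2x² − 13x + 8.
Step 5: lead(2x² − 13x + 8) ÷ lead(D) = 2x² ÷ −2x = −x. Subtract (−x)·D = 2x² − x. Remainder: −12x + 8.
Step 6: lead(−12x + 8) ÷ lead(D) = −12x ÷ −2x = 6. Subtract (6)·D = −12x + 6. Remainder: 2.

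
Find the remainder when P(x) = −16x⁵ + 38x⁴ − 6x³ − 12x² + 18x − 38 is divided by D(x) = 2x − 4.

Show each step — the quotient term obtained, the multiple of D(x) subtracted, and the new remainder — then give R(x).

R(x) = −2

Step 1: lead(−16x⁵ + 38x⁴ − 6x³ − 12x² + 18x − 38) ÷ lead(D) = −16x⁵ ÷ 2x = −8x⁴. Subtract (−8x⁴)·D = −16x⁵ + 32x⁴. Remainder: 6x⁴ − 6x³ − 12x² + 18x − 38.
Step 2: lead(6x⁴ − 6x³ − 12x² + 18x − 38) ÷ lead(D) = 6x⁴ ÷ 2x = 3x³. Subtract (3x³)·D = 6x⁴ − 12x³. Remainder: 6x³ − 12x² + 18x − 38.
Step 3: lead(6x³ − 12x² + 18x − 38) ÷ lead(D) = 6x³ ÷ 2x = 3x². Subtract (3x²)·D = 6x³ − 12x². Remainder: 18x − 38.
Step 4: lead(18x − 38) ÷ lead(D) = 18x ÷ 2x = 9. Subtract (9)·D = 18x − 36. Remainder: −2.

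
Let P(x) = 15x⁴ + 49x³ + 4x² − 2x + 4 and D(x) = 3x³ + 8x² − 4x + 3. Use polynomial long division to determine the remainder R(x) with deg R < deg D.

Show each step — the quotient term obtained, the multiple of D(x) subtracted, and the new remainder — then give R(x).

Step 1: lead(15x⁴ + 49x³ + 4x² − 2x + 4) ÷ lead(D) = 15x⁴ ÷ 3x³ = 5x. Subtract (5x)·D = 15x⁴ + 40x³ − 20x² + 15x. Remainder: 9x³ + 24x² − 17x + 4.
Step 2: lead(9x³ + 24x² − 17x + 4) ÷ lead(D) = 9x³ ÷ 3x³ = 3. Subtract (3)·D = 9x³ + 24x² − 12x + 9. Remainder: −5x − 5.

R(x) = −5x − 5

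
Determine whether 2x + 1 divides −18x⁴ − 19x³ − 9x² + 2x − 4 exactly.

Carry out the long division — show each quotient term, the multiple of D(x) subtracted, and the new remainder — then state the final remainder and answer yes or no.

R(x) = −6, so D(x) is not a factor of P(x). no

Step 1: lead(−18x⁴ − 19x³ − 9x² + 2x − 4) ÷ lead(D) = −18x⁴ ÷ 2x = −9x³. Subtract (−9x³)·D = −18x⁴ − 9x³. Remainder: −10x³ − 9x² + 2x − 4.
Step 2: lead(−10x³ − 9x² + 2x − 4) ÷ lead(D) = −10x³ ÷ 2x = −5x². Subtract (−5x²)·D = −10x³ − 5x². Remainder: −4x² + 2x − 4.
Step 3: lead(−4x² + 2x − 4) ÷ lead(D) = −4x² ÷ 2x = −2x. Subtract (−2x)·D = −4x² − 2x. Remainder: 4x − 4.
Step 4: lead(4x − 4) ÷ lead(D) = 4x ÷ 2x = 2. Subtract (2)·D = 4x + 2. Remainder: −6.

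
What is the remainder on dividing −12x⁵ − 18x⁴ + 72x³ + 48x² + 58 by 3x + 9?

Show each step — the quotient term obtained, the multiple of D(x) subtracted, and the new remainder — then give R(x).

Step 1: lead(−12x⁵ − 18x⁴ + 72x³ + 48x² + 58) ÷ lead(D) = −12x⁵ ÷ 3x = −4x⁴. Subtract (−4x⁴)·D = −12x⁵ − 36x⁴. Remainder: 18x⁴ + 72x³ + 48x² + 58.
Step 2: lead(18x⁴ + 72x³ + 48x² + 58) ÷ lead(D) = 18x⁴ ÷ 3x = 6x³. Subtract (6x³)·D = 18x⁴ + 54x³. Remainder: 18x³ + 48x² + 58.
Step 3: lead(18x³ + 48x² + 58) ÷ lead(D) = 18x³ ÷ 3x = 6x². Subtract (6x²)·D = 18x³ + 54x². Remainder: −6x² + 58.
Step 4: lead(−6x² + 58) ÷ lead(D) = −6x² ÷ 3x = −2x. Subtract (−2x)·D = −6x² − 18x. Remainder: 18x + 58.
Step 5: lead(18x + 58) ÷ lead(D) = 18x ÷ 3x = 6. Subtract (6)·D = 18x + 54. Remainder: 4.

R(x) = 4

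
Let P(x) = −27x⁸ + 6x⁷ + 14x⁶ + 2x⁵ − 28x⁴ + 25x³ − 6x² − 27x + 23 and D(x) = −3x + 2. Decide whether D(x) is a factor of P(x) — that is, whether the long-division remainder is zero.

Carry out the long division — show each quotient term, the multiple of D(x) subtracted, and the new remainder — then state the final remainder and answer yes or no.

Step 1: lead(−27x⁸ + 6x⁷ + 14x⁶ + 2x⁵ − 28x⁴ + 25x³ − 6x² − 27x + 23) ÷ lead(D) = −27x⁸ ÷ −3x = 9x⁷. Subtract (9x⁷)·D = −27x⁸ + 18x⁷. Remainder: −12x⁷ + 14x⁶ + 2x⁵ − 28x⁴ + 25x³ − 6x² − 27x + 23.
Step 2: lead(−12x⁷ + 14x⁶ + 2x⁵ − 28x⁴ + 25x³ − 6x² − 27x + 23) ÷ lead(D) = −12x⁷ ÷ −3x = 4x⁶. Subtract (4x⁶)·D = −12x⁷ + 8x⁶. Remainder: 6x⁶ + 2x⁵ − 28x⁴ + 25x³ − 6x² − 27x + 23.
Step 3: lead(6x⁶ + 2x⁵ − 28x⁴ + 25x³ − 6x² − 27x + 23) ÷ lead(D) = 6x⁶ ÷ −3x = −2x⁵. Subtract (−2x⁵)·D = 6x⁶ − 4x⁵. Remainder: 6x⁵ − 28x⁴ + 25x³ − 6x² − 27x + 23.
Step 4: lead(6x⁵ − 28x⁴ + 25x³ − 6x² − 27x + 23) ÷ lead(D) = 6x⁵ ÷ −3x = −2x⁴. Subtract (−2x⁴)·D = 6x⁵ − 4x⁴. Remainder: −24x⁴ + 25x³ − 6x² − 27x + 23.
Step 5: lead(−24x⁴ + 25x³ − 6x² − 27x + 23) ÷ lead(D) = −24x⁴ ÷ −3x = 8x³. Subtract (8x³)·D = −24x⁴ + 16x³. Remainder: 9x³ − 6x² − 27x + 23.
Step 6: lead(9x³ − 6x² − 27x + 23) ÷ lead(D) = 9x³ ÷ −3x = −3x². Subtract (−3x²)·D = 9x³ − 6x². Remainder: −27x + 23.
Step 7: lead(−27x + 23) ÷ lead(D) = −27x ÷ −3x = 9. Subtract (9)·D = −27x + 18. Remainder: 5.

R(x) = 5, so D(x) is not a factor of P(x). no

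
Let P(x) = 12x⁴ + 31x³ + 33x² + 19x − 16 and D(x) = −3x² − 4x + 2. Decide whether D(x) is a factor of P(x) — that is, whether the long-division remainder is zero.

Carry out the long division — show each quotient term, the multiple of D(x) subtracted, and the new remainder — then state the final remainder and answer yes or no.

Step 1: lead(12x⁴ + 31x³ + 33x² + 19x − 16) ÷ lead(D) = 12x⁴ ÷ −3x² = −4x². Subtract (−4x²)·D = 12x⁴ + 16x³ − 8x². Remainder: 15x³ + 41x² + 19x − 16.
Step 2: lead(15x³ + 41x² + 19x − 16) ÷ lead(D) = 15x³ ÷ −3x² = −5x. Subtract (−5x)·D = 15x³ + 20x² − 10x. Remainder: 21x² + 29x − 16.
Step 3: lead(21x² + 29x − 16) ÷ lead(D) = 21x² ÷ −3x² = −7. Subtract (−7)·D = 21x² + 28x − 14. Remainder: x − 2.

R(x) = x − 2, so D(x) is not a factor of P(x). no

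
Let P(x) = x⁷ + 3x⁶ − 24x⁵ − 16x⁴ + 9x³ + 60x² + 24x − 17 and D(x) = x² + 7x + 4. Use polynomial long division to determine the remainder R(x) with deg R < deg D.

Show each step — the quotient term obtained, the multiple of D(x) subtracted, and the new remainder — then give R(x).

Step 1: lead(x⁷ + 3x⁶ − 24x⁵ − 16x⁴ + 9x³ + 60x² + 24x − 17) ÷ lead(D) = x⁷ ÷ x² = x⁵. Subtract (x⁵)·D = x⁷ + 7x⁶ + 4x⁵. Remainder: −4x⁶ − 28x⁵ − 16x⁴ + 9x³ + 60x² + 24x − 17.
Step 2: lead(−4x⁶ − 28x⁵ − 16x⁴ + 9x³ + 60x² + 24x − 17) ÷ lead(D) = −4x⁶ ÷ x² = −4x⁴. Subtract (−4x⁴)·D = −4x⁶ − 28x⁵ − 16x⁴. Remainder: 9x³ + 60x² + 24x − 17.
Step 3: lead(9x³ + 60x² + 24x − 17) ÷ lead(D) = 9x³ ÷ x² = 9x. Subtract (9x)·D = 9x³ + 63x² + 36x. Remainder: −3x² − 12x − 17.
Step 4: lead(−3x² − 12x − 17) ÷ lead(D) = −3x² ÷ x² = −3. Subtract (−3)·D = −3x² − 21x − 12. Remainder: 9x − 5.

R(x) = 9x − 5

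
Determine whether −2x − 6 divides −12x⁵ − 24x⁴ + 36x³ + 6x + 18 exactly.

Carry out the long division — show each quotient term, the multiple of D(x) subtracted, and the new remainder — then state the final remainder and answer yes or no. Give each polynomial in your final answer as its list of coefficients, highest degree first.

R = [0], so D(x) is a factor of P(x). yes

Step 1: lead(−12x⁵ − 24x⁴ + 36x³ + 6x + 18) ÷ lead(D) = −12x⁵ ÷ −2x = 6x⁴. Subtract (6x⁴)·D = −12x⁵ − 36x⁴. Remainder: 12x⁴ + 36x³ + 6x + 18.
Step 2: lead(12x⁴ + 36x³ + 6x + 18) ÷ lead(D) = 12x⁴ ÷ −2x = −6x³. Subtract (−6x³)·D = 12x⁴ + 36x³. Remainder: 6x + 18.
Step 3: lead(6x + 18) ÷ lead(D) = 6x ÷ −2x = −3. Subtract (−3)·D = 6x + 18. Remainder: 0.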